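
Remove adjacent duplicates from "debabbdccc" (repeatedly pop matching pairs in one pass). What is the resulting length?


Input: debabbdccc
Stack-based adjacent duplicate removal:
  Read 'd': push. Stack: d
  Read 'e': push. Stack: de
  Read 'b': push. Stack: deb
  Read 'a': push. Stack: deba
  Read 'b': push. Stack: debab
  Read 'b': matches stack top 'b' => pop. Stack: deba
  Read 'd': push. Stack: debad
  Read 'c': push. Stack: debadc
  Read 'c': matches stack top 'c' => pop. Stack: debad
  Read 'c': push. Stack: debadc
Final stack: "debadc" (length 6)

6


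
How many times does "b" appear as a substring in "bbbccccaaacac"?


Searching for "b" in "bbbccccaaacac"
Scanning each position:
  Position 0: "b" => MATCH
  Position 1: "b" => MATCH
  Position 2: "b" => MATCH
  Position 3: "c" => no
  Position 4: "c" => no
  Position 5: "c" => no
  Position 6: "c" => no
  Position 7: "a" => no
  Position 8: "a" => no
  Position 9: "a" => no
  Position 10: "c" => no
  Position 11: "a" => no
  Position 12: "c" => no
Total occurrences: 3

3


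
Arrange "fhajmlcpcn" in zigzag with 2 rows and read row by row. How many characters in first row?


Zigzag "fhajmlcpcn" into 2 rows:
Placing characters:
  'f' => row 0
  'h' => row 1
  'a' => row 0
  'j' => row 1
  'm' => row 0
  'l' => row 1
  'c' => row 0
  'p' => row 1
  'c' => row 0
  'n' => row 1
Rows:
  Row 0: "famcc"
  Row 1: "hjlpn"
First row length: 5

5


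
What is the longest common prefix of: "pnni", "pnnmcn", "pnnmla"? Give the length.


Words: pnni, pnnmcn, pnnmla
  Position 0: all 'p' => match
  Position 1: all 'n' => match
  Position 2: all 'n' => match
  Position 3: ('i', 'm', 'm') => mismatch, stop
LCP = "pnn" (length 3)

3


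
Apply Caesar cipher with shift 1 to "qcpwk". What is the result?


Caesar cipher: shift "qcpwk" by 1
  'q' (pos 16) + 1 = pos 17 = 'r'
  'c' (pos 2) + 1 = pos 3 = 'd'
  'p' (pos 15) + 1 = pos 16 = 'q'
  'w' (pos 22) + 1 = pos 23 = 'x'
  'k' (pos 10) + 1 = pos 11 = 'l'
Result: rdqxl

rdqxl


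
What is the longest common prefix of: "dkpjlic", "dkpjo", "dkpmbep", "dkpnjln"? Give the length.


Words: dkpjlic, dkpjo, dkpmbep, dkpnjln
  Position 0: all 'd' => match
  Position 1: all 'k' => match
  Position 2: all 'p' => match
  Position 3: ('j', 'j', 'm', 'n') => mismatch, stop
LCP = "dkp" (length 3)

3


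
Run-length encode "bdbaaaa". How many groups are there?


Input: bdbaaaa
Scanning for consecutive runs:
  Group 1: 'b' x 1 (positions 0-0)
  Group 2: 'd' x 1 (positions 1-1)
  Group 3: 'b' x 1 (positions 2-2)
  Group 4: 'a' x 4 (positions 3-6)
Total groups: 4

4


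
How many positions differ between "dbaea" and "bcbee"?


Comparing "dbaea" and "bcbee" position by position:
  Position 0: 'd' vs 'b' => DIFFER
  Position 1: 'b' vs 'c' => DIFFER
  Position 2: 'a' vs 'b' => DIFFER
  Position 3: 'e' vs 'e' => same
  Position 4: 'a' vs 'e' => DIFFER
Positions that differ: 4

4


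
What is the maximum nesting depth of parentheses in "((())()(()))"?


Input: "((())()(()))"
Tracking depth:
  Position 0 '(': depth becomes 1
  Position 1 '(': depth becomes 2
  Position 2 '(': depth becomes 3
  Position 3 ')': depth becomes 2
  Position 4 ')': depth becomes 1
  Position 5 '(': depth becomes 2
  Position 6 ')': depth becomes 1
  Position 7 '(': depth becomes 2
  Position 8 '(': depth becomes 3
  Position 9 ')': depth becomes 2
  Position 10 ')': depth becomes 1
  Position 11 ')': depth becomes 0
Maximum depth reached: 3

3


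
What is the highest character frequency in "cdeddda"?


Input: cdeddda
Character counts:
  'a': 1
  'c': 1
  'd': 4
  'e': 1
Maximum frequency: 4

4


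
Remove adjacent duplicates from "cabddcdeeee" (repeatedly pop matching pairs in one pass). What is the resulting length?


Input: cabddcdeeee
Stack-based adjacent duplicate removal:
  Read 'c': push. Stack: c
  Read 'a': push. Stack: ca
  Read 'b': push. Stack: cab
  Read 'd': push. Stack: cabd
  Read 'd': matches stack top 'd' => pop. Stack: cab
  Read 'c': push. Stack: cabc
  Read 'd': push. Stack: cabcd
  Read 'e': push. Stack: cabcde
  Read 'e': matches stack top 'e' => pop. Stack: cabcd
  Read 'e': push. Stack: cabcde
  Read 'e': matches stack top 'e' => pop. Stack: cabcd
Final stack: "cabcd" (length 5)

5


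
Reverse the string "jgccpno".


Input: jgccpno
Reading characters right to left:
  Position 6: 'o'
  Position 5: 'n'
  Position 4: 'p'
  Position 3: 'c'
  Position 2: 'c'
  Position 1: 'g'
  Position 0: 'j'
Reversed: onpccgj

onpccgj


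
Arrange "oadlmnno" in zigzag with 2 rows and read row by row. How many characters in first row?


Zigzag "oadlmnno" into 2 rows:
Placing characters:
  'o' => row 0
  'a' => row 1
  'd' => row 0
  'l' => row 1
  'm' => row 0
  'n' => row 1
  'n' => row 0
  'o' => row 1
Rows:
  Row 0: "odmn"
  Row 1: "alno"
First row length: 4

4


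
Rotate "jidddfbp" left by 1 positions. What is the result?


Input: "jidddfbp", rotate left by 1
First 1 characters: "j"
Remaining characters: "idddfbp"
Concatenate remaining + first: "idddfbp" + "j" = "idddfbpj"

idddfbpj


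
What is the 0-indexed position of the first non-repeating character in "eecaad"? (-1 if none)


Input: eecaad
Character frequencies:
  'a': 2
  'c': 1
  'd': 1
  'e': 2
Scanning left to right for freq == 1:
  Position 0 ('e'): freq=2, skip
  Position 1 ('e'): freq=2, skip
  Position 2 ('c'): unique! => answer = 2

2


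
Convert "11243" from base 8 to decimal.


Input: "11243" in base 8
Positional expansion:
  Digit '1' (value 1) x 8^4 = 4096
  Digit '1' (value 1) x 8^3 = 512
  Digit '2' (value 2) x 8^2 = 128
  Digit '4' (value 4) x 8^1 = 32
  Digit '3' (value 3) x 8^0 = 3
Sum = 4771

4771


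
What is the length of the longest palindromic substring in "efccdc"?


Input: "efccdc"
Checking substrings for palindromes:
  [3:6] "cdc" (len 3) => palindrome
  [2:4] "cc" (len 2) => palindrome
Longest palindromic substring: "cdc" with length 3

3


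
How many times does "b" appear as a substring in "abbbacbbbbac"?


Searching for "b" in "abbbacbbbbac"
Scanning each position:
  Position 0: "a" => no
  Position 1: "b" => MATCH
  Position 2: "b" => MATCH
  Position 3: "b" => MATCH
  Position 4: "a" => no
  Position 5: "c" => no
  Position 6: "b" => MATCH
  Position 7: "b" => MATCH
  Position 8: "b" => MATCH
  Position 9: "b" => MATCH
  Position 10: "a" => no
  Position 11: "c" => no
Total occurrences: 7

7


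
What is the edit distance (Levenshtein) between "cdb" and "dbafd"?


Computing edit distance: "cdb" -> "dbafd"
DP table:
           d    b    a    f    d
      0    1    2    3    4    5
  c   1    1    2    3    4    5
  d   2    1    2    3    4    4
  b   3    2    1    2    3    4
Edit distance = dp[3][5] = 4

4


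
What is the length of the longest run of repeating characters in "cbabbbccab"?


Input: "cbabbbccab"
Scanning for longest run:
  Position 1 ('b'): new char, reset run to 1
  Position 2 ('a'): new char, reset run to 1
  Position 3 ('b'): new char, reset run to 1
  Position 4 ('b'): continues run of 'b', length=2
  Position 5 ('b'): continues run of 'b', length=3
  Position 6 ('c'): new char, reset run to 1
  Position 7 ('c'): continues run of 'c', length=2
  Position 8 ('a'): new char, reset run to 1
  Position 9 ('b'): new char, reset run to 1
Longest run: 'b' with length 3

3


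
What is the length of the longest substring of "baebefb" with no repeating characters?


Input: "baebefb"
Sliding window (track last position of each char):
  Position 0 ('b'): window [0,0] length 1 -- new best
  Position 1 ('a'): window [0,1] length 2 -- new best
  Position 2 ('e'): window [0,2] length 3 -- new best
  Position 3 ('b'): repeat (last at 0), move window start to 1
  Position 3 ('b'): window [1,3] length 3
  Position 4 ('e'): repeat (last at 2), move window start to 3
  Position 4 ('e'): window [3,4] length 2
  Position 5 ('f'): window [3,5] length 3
  Position 6 ('b'): repeat (last at 3), move window start to 4
  Position 6 ('b'): window [4,6] length 3
Longest substring with no repeats: "bae" with length 3

3


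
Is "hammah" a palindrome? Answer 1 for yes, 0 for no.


Input: hammah
Reversed: hammah
  Compare pos 0 ('h') with pos 5 ('h'): match
  Compare pos 1 ('a') with pos 4 ('a'): match
  Compare pos 2 ('m') with pos 3 ('m'): match
Result: palindrome

1


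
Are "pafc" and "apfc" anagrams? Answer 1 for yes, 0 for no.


Strings: "pafc", "apfc"
Sorted first:  acfp
Sorted second: acfp
Sorted forms match => anagrams

1


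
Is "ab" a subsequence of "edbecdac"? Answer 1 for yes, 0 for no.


Check if "ab" is a subsequence of "edbecdac"
Greedy scan:
  Position 0 ('e'): no match needed
  Position 1 ('d'): no match needed
  Position 2 ('b'): no match needed
  Position 3 ('e'): no match needed
  Position 4 ('c'): no match needed
  Position 5 ('d'): no match needed
  Position 6 ('a'): matches sub[0] = 'a'
  Position 7 ('c'): no match needed
Only matched 1/2 characters => not a subsequence

0


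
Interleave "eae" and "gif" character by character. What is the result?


Interleaving "eae" and "gif":
  Position 0: 'e' from first, 'g' from second => "eg"
  Position 1: 'a' from first, 'i' from second => "ai"
  Position 2: 'e' from first, 'f' from second => "ef"
Result: egaief

egaief


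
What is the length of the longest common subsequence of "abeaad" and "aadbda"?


LCS of "abeaad" and "aadbda"
DP table:
           a    a    d    b    d    a
      0    0    0    0    0    0    0
  a   0    1    1    1    1    1    1
  b   0    1    1    1    2    2    2
  e   0    1    1    1    2    2    2
  a   0    1    2    2    2    2    3
  a   0    1    2    2    2    2    3
  d   0    1    2    3    3    3    3
LCS length = dp[6][6] = 3

3


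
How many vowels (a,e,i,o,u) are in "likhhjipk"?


Input: likhhjipk
Checking each character:
  'l' at position 0: consonant
  'i' at position 1: vowel (running total: 1)
  'k' at position 2: consonant
  'h' at position 3: consonant
  'h' at position 4: consonant
  'j' at position 5: consonant
  'i' at position 6: vowel (running total: 2)
  'p' at position 7: consonant
  'k' at position 8: consonant
Total vowels: 2

2


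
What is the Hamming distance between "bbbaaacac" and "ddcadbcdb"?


Comparing "bbbaaacac" and "ddcadbcdb" position by position:
  Position 0: 'b' vs 'd' => differ
  Position 1: 'b' vs 'd' => differ
  Position 2: 'b' vs 'c' => differ
  Position 3: 'a' vs 'a' => same
  Position 4: 'a' vs 'd' => differ
  Position 5: 'a' vs 'b' => differ
  Position 6: 'c' vs 'c' => same
  Position 7: 'a' vs 'd' => differ
  Position 8: 'c' vs 'b' => differ
Total differences (Hamming distance): 7

7


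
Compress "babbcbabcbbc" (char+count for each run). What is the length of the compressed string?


Input: babbcbabcbbc
Runs:
  'b' x 1 => "b1"
  'a' x 1 => "a1"
  'b' x 2 => "b2"
  'c' x 1 => "c1"
  'b' x 1 => "b1"
  'a' x 1 => "a1"
  'b' x 1 => "b1"
  'c' x 1 => "c1"
  'b' x 2 => "b2"
  'c' x 1 => "c1"
Compressed: "b1a1b2c1b1a1b1c1b2c1"
Compressed length: 20

20


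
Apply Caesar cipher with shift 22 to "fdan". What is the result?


Caesar cipher: shift "fdan" by 22
  'f' (pos 5) + 22 = pos 1 = 'b'
  'd' (pos 3) + 22 = pos 25 = 'z'
  'a' (pos 0) + 22 = pos 22 = 'w'
  'n' (pos 13) + 22 = pos 9 = 'j'
Result: bzwj

bzwj


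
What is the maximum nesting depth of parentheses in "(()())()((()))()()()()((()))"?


Input: "(()())()((()))()()()()((()))"
Tracking depth:
  Position 0 '(': depth becomes 1
  Position 1 '(': depth becomes 2
  Position 2 ')': depth becomes 1
  Position 3 '(': depth becomes 2
  Position 4 ')': depth becomes 1
  Position 5 ')': depth becomes 0
  Position 6 '(': depth becomes 1
  Position 7 ')': depth becomes 0
  Position 8 '(': depth becomes 1
  Position 9 '(': depth becomes 2
  Position 10 '(': depth becomes 3
  Position 11 ')': depth becomes 2
  Position 12 ')': depth becomes 1
  Position 13 ')': depth becomes 0
  Position 14 '(': depth becomes 1
  Position 15 ')': depth becomes 0
  Position 16 '(': depth becomes 1
  Position 17 ')': depth becomes 0
  Position 18 '(': depth becomes 1
  Position 19 ')': depth becomes 0
  Position 20 '(': depth becomes 1
  Position 21 ')': depth becomes 0
  Position 22 '(': depth becomes 1
  Position 23 '(': depth becomes 2
  Position 24 '(': depth becomes 3
  Position 25 ')': depth becomes 2
  Position 26 ')': depth becomes 1
  Position 27 ')': depth becomes 0
Maximum depth reached: 3

3


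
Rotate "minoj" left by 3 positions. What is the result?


Input: "minoj", rotate left by 3
First 3 characters: "min"
Remaining characters: "oj"
Concatenate remaining + first: "oj" + "min" = "ojmin"

ojmin


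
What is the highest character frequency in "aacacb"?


Input: aacacb
Character counts:
  'a': 3
  'b': 1
  'c': 2
Maximum frequency: 3

3


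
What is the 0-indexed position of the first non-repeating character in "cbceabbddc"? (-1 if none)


Input: cbceabbddc
Character frequencies:
  'a': 1
  'b': 3
  'c': 3
  'd': 2
  'e': 1
Scanning left to right for freq == 1:
  Position 0 ('c'): freq=3, skip
  Position 1 ('b'): freq=3, skip
  Position 2 ('c'): freq=3, skip
  Position 3 ('e'): unique! => answer = 3

3


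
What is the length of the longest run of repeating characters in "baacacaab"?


Input: "baacacaab"
Scanning for longest run:
  Position 1 ('a'): new char, reset run to 1
  Position 2 ('a'): continues run of 'a', length=2
  Position 3 ('c'): new char, reset run to 1
  Position 4 ('a'): new char, reset run to 1
  Position 5 ('c'): new char, reset run to 1
  Position 6 ('a'): new char, reset run to 1
  Position 7 ('a'): continues run of 'a', length=2
  Position 8 ('b'): new char, reset run to 1
Longest run: 'a' with length 2

2


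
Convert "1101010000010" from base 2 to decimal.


Input: "1101010000010" in base 2
Positional expansion:
  Digit '1' (value 1) x 2^12 = 4096
  Digit '1' (value 1) x 2^11 = 2048
  Digit '0' (value 0) x 2^10 = 0
  Digit '1' (value 1) x 2^9 = 512
  Digit '0' (value 0) x 2^8 = 0
  Digit '1' (value 1) x 2^7 = 128
  Digit '0' (value 0) x 2^6 = 0
  Digit '0' (value 0) x 2^5 = 0
  Digit '0' (value 0) x 2^4 = 0
  Digit '0' (value 0) x 2^3 = 0
  Digit '0' (value 0) x 2^2 = 0
  Digit '1' (value 1) x 2^1 = 2
  Digit '0' (value 0) x 2^0 = 0
Sum = 6786

6786


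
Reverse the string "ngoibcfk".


Input: ngoibcfk
Reading characters right to left:
  Position 7: 'k'
  Position 6: 'f'
  Position 5: 'c'
  Position 4: 'b'
  Position 3: 'i'
  Position 2: 'o'
  Position 1: 'g'
  Position 0: 'n'
Reversed: kfcbiogn

kfcbiogn


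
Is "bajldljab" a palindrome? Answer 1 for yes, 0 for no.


Input: bajldljab
Reversed: bajldljab
  Compare pos 0 ('b') with pos 8 ('b'): match
  Compare pos 1 ('a') with pos 7 ('a'): match
  Compare pos 2 ('j') with pos 6 ('j'): match
  Compare pos 3 ('l') with pos 5 ('l'): match
Result: palindrome

1


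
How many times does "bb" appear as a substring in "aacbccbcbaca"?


Searching for "bb" in "aacbccbcbaca"
Scanning each position:
  Position 0: "aa" => no
  Position 1: "ac" => no
  Position 2: "cb" => no
  Position 3: "bc" => no
  Position 4: "cc" => no
  Position 5: "cb" => no
  Position 6: "bc" => no
  Position 7: "cb" => no
  Position 8: "ba" => no
  Position 9: "ac" => no
  Position 10: "ca" => no
Total occurrences: 0

0


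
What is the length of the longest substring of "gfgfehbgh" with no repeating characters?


Input: "gfgfehbgh"
Sliding window (track last position of each char):
  Position 0 ('g'): window [0,0] length 1 -- new best
  Position 1 ('f'): window [0,1] length 2 -- new best
  Position 2 ('g'): repeat (last at 0), move window start to 1
  Position 2 ('g'): window [1,2] length 2
  Position 3 ('f'): repeat (last at 1), move window start to 2
  Position 3 ('f'): window [2,3] length 2
  Position 4 ('e'): window [2,4] length 3 -- new best
  Position 5 ('h'): window [2,5] length 4 -- new best
  Position 6 ('b'): window [2,6] length 5 -- new best
  Position 7 ('g'): repeat (last at 2), move window start to 3
  Position 7 ('g'): window [3,7] length 5
  Position 8 ('h'): repeat (last at 5), move window start to 6
  Position 8 ('h'): window [6,8] length 3
Longest substring with no repeats: "gfehb" with length 5

5


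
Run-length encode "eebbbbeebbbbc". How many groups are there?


Input: eebbbbeebbbbc
Scanning for consecutive runs:
  Group 1: 'e' x 2 (positions 0-1)
  Group 2: 'b' x 4 (positions 2-5)
  Group 3: 'e' x 2 (positions 6-7)
  Group 4: 'b' x 4 (positions 8-11)
  Group 5: 'c' x 1 (positions 12-12)
Total groups: 5

5


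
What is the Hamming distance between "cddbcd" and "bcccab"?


Comparing "cddbcd" and "bcccab" position by position:
  Position 0: 'c' vs 'b' => differ
  Position 1: 'd' vs 'c' => differ
  Position 2: 'd' vs 'c' => differ
  Position 3: 'b' vs 'c' => differ
  Position 4: 'c' vs 'a' => differ
  Position 5: 'd' vs 'b' => differ
Total differences (Hamming distance): 6

6


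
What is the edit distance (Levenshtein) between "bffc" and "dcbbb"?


Computing edit distance: "bffc" -> "dcbbb"
DP table:
           d    c    b    b    b
      0    1    2    3    4    5
  b   1    1    2    2    3    4
  f   2    2    2    3    3    4
  f   3    3    3    3    4    4
  c   4    4    3    4    4    5
Edit distance = dp[4][5] = 5

5


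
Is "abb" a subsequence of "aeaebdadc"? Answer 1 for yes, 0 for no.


Check if "abb" is a subsequence of "aeaebdadc"
Greedy scan:
  Position 0 ('a'): matches sub[0] = 'a'
  Position 1 ('e'): no match needed
  Position 2 ('a'): no match needed
  Position 3 ('e'): no match needed
  Position 4 ('b'): matches sub[1] = 'b'
  Position 5 ('d'): no match needed
  Position 6 ('a'): no match needed
  Position 7 ('d'): no match needed
  Position 8 ('c'): no match needed
Only matched 2/3 characters => not a subsequence

0


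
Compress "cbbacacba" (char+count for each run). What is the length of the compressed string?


Input: cbbacacba
Runs:
  'c' x 1 => "c1"
  'b' x 2 => "b2"
  'a' x 1 => "a1"
  'c' x 1 => "c1"
  'a' x 1 => "a1"
  'c' x 1 => "c1"
  'b' x 1 => "b1"
  'a' x 1 => "a1"
Compressed: "c1b2a1c1a1c1b1a1"
Compressed length: 16

16


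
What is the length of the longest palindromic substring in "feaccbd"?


Input: "feaccbd"
Checking substrings for palindromes:
  [3:5] "cc" (len 2) => palindrome
Longest palindromic substring: "cc" with length 2

2


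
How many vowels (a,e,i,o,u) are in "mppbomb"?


Input: mppbomb
Checking each character:
  'm' at position 0: consonant
  'p' at position 1: consonant
  'p' at position 2: consonant
  'b' at position 3: consonant
  'o' at position 4: vowel (running total: 1)
  'm' at position 5: consonant
  'b' at position 6: consonant
Total vowels: 1

1


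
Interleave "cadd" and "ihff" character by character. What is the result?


Interleaving "cadd" and "ihff":
  Position 0: 'c' from first, 'i' from second => "ci"
  Position 1: 'a' from first, 'h' from second => "ah"
  Position 2: 'd' from first, 'f' from second => "df"
  Position 3: 'd' from first, 'f' from second => "df"
Result: ciahdfdf

ciahdfdf


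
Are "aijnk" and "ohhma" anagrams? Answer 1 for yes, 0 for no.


Strings: "aijnk", "ohhma"
Sorted first:  aijkn
Sorted second: ahhmo
Differ at position 1: 'i' vs 'h' => not anagrams

0


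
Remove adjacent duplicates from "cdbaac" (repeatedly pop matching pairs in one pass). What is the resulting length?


Input: cdbaac
Stack-based adjacent duplicate removal:
  Read 'c': push. Stack: c
  Read 'd': push. Stack: cd
  Read 'b': push. Stack: cdb
  Read 'a': push. Stack: cdba
  Read 'a': matches stack top 'a' => pop. Stack: cdb
  Read 'c': push. Stack: cdbc
Final stack: "cdbc" (length 4)

4


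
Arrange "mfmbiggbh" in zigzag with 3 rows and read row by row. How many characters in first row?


Zigzag "mfmbiggbh" into 3 rows:
Placing characters:
  'm' => row 0
  'f' => row 1
  'm' => row 2
  'b' => row 1
  'i' => row 0
  'g' => row 1
  'g' => row 2
  'b' => row 1
  'h' => row 0
Rows:
  Row 0: "mih"
  Row 1: "fbgb"
  Row 2: "mg"
First row length: 3

3


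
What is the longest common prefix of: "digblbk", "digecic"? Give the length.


Words: digblbk, digecic
  Position 0: all 'd' => match
  Position 1: all 'i' => match
  Position 2: all 'g' => match
  Position 3: ('b', 'e') => mismatch, stop
LCP = "dig" (length 3)

3


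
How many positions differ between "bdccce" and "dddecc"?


Comparing "bdccce" and "dddecc" position by position:
  Position 0: 'b' vs 'd' => DIFFER
  Position 1: 'd' vs 'd' => same
  Position 2: 'c' vs 'd' => DIFFER
  Position 3: 'c' vs 'e' => DIFFER
  Position 4: 'c' vs 'c' => same
  Position 5: 'e' vs 'c' => DIFFER
Positions that differ: 4

4


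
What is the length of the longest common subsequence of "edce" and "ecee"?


LCS of "edce" and "ecee"
DP table:
           e    c    e    e
      0    0    0    0    0
  e   0    1    1    1    1
  d   0    1    1    1    1
  c   0    1    2    2    2
  e   0    1    2    3    3
LCS length = dp[4][4] = 3

3


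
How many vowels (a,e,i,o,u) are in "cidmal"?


Input: cidmal
Checking each character:
  'c' at position 0: consonant
  'i' at position 1: vowel (running total: 1)
  'd' at position 2: consonant
  'm' at position 3: consonant
  'a' at position 4: vowel (running total: 2)
  'l' at position 5: consonant
Total vowels: 2

2


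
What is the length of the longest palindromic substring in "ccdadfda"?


Input: "ccdadfda"
Checking substrings for palindromes:
  [3:8] "adfda" (len 5) => palindrome
  [2:5] "dad" (len 3) => palindrome
  [4:7] "dfd" (len 3) => palindrome
  [0:2] "cc" (len 2) => palindrome
Longest palindromic substring: "adfda" with length 5

5


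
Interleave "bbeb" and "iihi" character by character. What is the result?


Interleaving "bbeb" and "iihi":
  Position 0: 'b' from first, 'i' from second => "bi"
  Position 1: 'b' from first, 'i' from second => "bi"
  Position 2: 'e' from first, 'h' from second => "eh"
  Position 3: 'b' from first, 'i' from second => "bi"
Result: bibiehbi

bibiehbi


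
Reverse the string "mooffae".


Input: mooffae
Reading characters right to left:
  Position 6: 'e'
  Position 5: 'a'
  Position 4: 'f'
  Position 3: 'f'
  Position 2: 'o'
  Position 1: 'o'
  Position 0: 'm'
Reversed: eaffoom

eaffoom


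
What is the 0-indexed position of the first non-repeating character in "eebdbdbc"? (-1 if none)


Input: eebdbdbc
Character frequencies:
  'b': 3
  'c': 1
  'd': 2
  'e': 2
Scanning left to right for freq == 1:
  Position 0 ('e'): freq=2, skip
  Position 1 ('e'): freq=2, skip
  Position 2 ('b'): freq=3, skip
  Position 3 ('d'): freq=2, skip
  Position 4 ('b'): freq=3, skip
  Position 5 ('d'): freq=2, skip
  Position 6 ('b'): freq=3, skip
  Position 7 ('c'): unique! => answer = 7

7


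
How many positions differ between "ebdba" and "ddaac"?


Comparing "ebdba" and "ddaac" position by position:
  Position 0: 'e' vs 'd' => DIFFER
  Position 1: 'b' vs 'd' => DIFFER
  Position 2: 'd' vs 'a' => DIFFER
  Position 3: 'b' vs 'a' => DIFFER
  Position 4: 'a' vs 'c' => DIFFER
Positions that differ: 5

5


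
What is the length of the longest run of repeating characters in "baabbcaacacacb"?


Input: "baabbcaacacacb"
Scanning for longest run:
  Position 1 ('a'): new char, reset run to 1
  Position 2 ('a'): continues run of 'a', length=2
  Position 3 ('b'): new char, reset run to 1
  Position 4 ('b'): continues run of 'b', length=2
  Position 5 ('c'): new char, reset run to 1
  Position 6 ('a'): new char, reset run to 1
  Position 7 ('a'): continues run of 'a', length=2
  Position 8 ('c'): new char, reset run to 1
  Position 9 ('a'): new char, reset run to 1
  Position 10 ('c'): new char, reset run to 1
  Position 11 ('a'): new char, reset run to 1
  Position 12 ('c'): new char, reset run to 1
  Position 13 ('b'): new char, reset run to 1
Longest run: 'a' with length 2

2


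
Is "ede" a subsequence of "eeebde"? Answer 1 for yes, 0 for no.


Check if "ede" is a subsequence of "eeebde"
Greedy scan:
  Position 0 ('e'): matches sub[0] = 'e'
  Position 1 ('e'): no match needed
  Position 2 ('e'): no match needed
  Position 3 ('b'): no match needed
  Position 4 ('d'): matches sub[1] = 'd'
  Position 5 ('e'): matches sub[2] = 'e'
All 3 characters matched => is a subsequence

1


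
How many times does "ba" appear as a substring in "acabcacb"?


Searching for "ba" in "acabcacb"
Scanning each position:
  Position 0: "ac" => no
  Position 1: "ca" => no
  Position 2: "ab" => no
  Position 3: "bc" => no
  Position 4: "ca" => no
  Position 5: "ac" => no
  Position 6: "cb" => no
Total occurrences: 0

0


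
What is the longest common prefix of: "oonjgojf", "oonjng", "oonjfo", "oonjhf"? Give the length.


Words: oonjgojf, oonjng, oonjfo, oonjhf
  Position 0: all 'o' => match
  Position 1: all 'o' => match
  Position 2: all 'n' => match
  Position 3: all 'j' => match
  Position 4: ('g', 'n', 'f', 'h') => mismatch, stop
LCP = "oonj" (length 4)

4


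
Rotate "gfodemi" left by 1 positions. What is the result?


Input: "gfodemi", rotate left by 1
First 1 characters: "g"
Remaining characters: "fodemi"
Concatenate remaining + first: "fodemi" + "g" = "fodemig"

fodemig


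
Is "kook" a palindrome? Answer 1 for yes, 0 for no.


Input: kook
Reversed: kook
  Compare pos 0 ('k') with pos 3 ('k'): match
  Compare pos 1 ('o') with pos 2 ('o'): match
Result: palindrome

1


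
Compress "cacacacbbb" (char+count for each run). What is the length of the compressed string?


Input: cacacacbbb
Runs:
  'c' x 1 => "c1"
  'a' x 1 => "a1"
  'c' x 1 => "c1"
  'a' x 1 => "a1"
  'c' x 1 => "c1"
  'a' x 1 => "a1"
  'c' x 1 => "c1"
  'b' x 3 => "b3"
Compressed: "c1a1c1a1c1a1c1b3"
Compressed length: 16

16


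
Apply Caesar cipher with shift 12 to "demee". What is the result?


Caesar cipher: shift "demee" by 12
  'd' (pos 3) + 12 = pos 15 = 'p'
  'e' (pos 4) + 12 = pos 16 = 'q'
  'm' (pos 12) + 12 = pos 24 = 'y'
  'e' (pos 4) + 12 = pos 16 = 'q'
  'e' (pos 4) + 12 = pos 16 = 'q'
Result: pqyqq

pqyqq


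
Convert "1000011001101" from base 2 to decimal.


Input: "1000011001101" in base 2
Positional expansion:
  Digit '1' (value 1) x 2^12 = 4096
  Digit '0' (value 0) x 2^11 = 0
  Digit '0' (value 0) x 2^10 = 0
  Digit '0' (value 0) x 2^9 = 0
  Digit '0' (value 0) x 2^8 = 0
  Digit '1' (value 1) x 2^7 = 128
  Digit '1' (value 1) x 2^6 = 64
  Digit '0' (value 0) x 2^5 = 0
  Digit '0' (value 0) x 2^4 = 0
  Digit '1' (value 1) x 2^3 = 8
  Digit '1' (value 1) x 2^2 = 4
  Digit '0' (value 0) x 2^1 = 0
  Digit '1' (value 1) x 2^0 = 1
Sum = 4301

4301


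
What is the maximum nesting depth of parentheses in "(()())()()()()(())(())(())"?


Input: "(()())()()()()(())(())(())"
Tracking depth:
  Position 0 '(': depth becomes 1
  Position 1 '(': depth becomes 2
  Position 2 ')': depth becomes 1
  Position 3 '(': depth becomes 2
  Position 4 ')': depth becomes 1
  Position 5 ')': depth becomes 0
  Position 6 '(': depth becomes 1
  Position 7 ')': depth becomes 0
  Position 8 '(': depth becomes 1
  Position 9 ')': depth becomes 0
  Position 10 '(': depth becomes 1
  Position 11 ')': depth becomes 0
  Position 12 '(': depth becomes 1
  Position 13 ')': depth becomes 0
  Position 14 '(': depth becomes 1
  Position 15 '(': depth becomes 2
  Position 16 ')': depth becomes 1
  Position 17 ')': depth becomes 0
  Position 18 '(': depth becomes 1
  Position 19 '(': depth becomes 2
  Position 20 ')': depth becomes 1
  Position 21 ')': depth becomes 0
  Position 22 '(': depth becomes 1
  Position 23 '(': depth becomes 2
  Position 24 ')': depth becomes 1
  Position 25 ')': depth becomes 0
Maximum depth reached: 2

2


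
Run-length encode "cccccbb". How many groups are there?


Input: cccccbb
Scanning for consecutive runs:
  Group 1: 'c' x 5 (positions 0-4)
  Group 2: 'b' x 2 (positions 5-6)
Total groups: 2

2


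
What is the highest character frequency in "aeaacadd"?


Input: aeaacadd
Character counts:
  'a': 4
  'c': 1
  'd': 2
  'e': 1
Maximum frequency: 4

4


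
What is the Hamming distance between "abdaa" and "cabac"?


Comparing "abdaa" and "cabac" position by position:
  Position 0: 'a' vs 'c' => differ
  Position 1: 'b' vs 'a' => differ
  Position 2: 'd' vs 'b' => differ
  Position 3: 'a' vs 'a' => same
  Position 4: 'a' vs 'c' => differ
Total differences (Hamming distance): 4

4


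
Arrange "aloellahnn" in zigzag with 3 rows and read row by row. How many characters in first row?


Zigzag "aloellahnn" into 3 rows:
Placing characters:
  'a' => row 0
  'l' => row 1
  'o' => row 2
  'e' => row 1
  'l' => row 0
  'l' => row 1
  'a' => row 2
  'h' => row 1
  'n' => row 0
  'n' => row 1
Rows:
  Row 0: "aln"
  Row 1: "lelhn"
  Row 2: "oa"
First row length: 3

3


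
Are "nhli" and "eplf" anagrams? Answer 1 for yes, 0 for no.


Strings: "nhli", "eplf"
Sorted first:  hiln
Sorted second: eflp
Differ at position 0: 'h' vs 'e' => not anagrams

0


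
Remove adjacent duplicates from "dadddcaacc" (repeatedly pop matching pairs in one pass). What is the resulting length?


Input: dadddcaacc
Stack-based adjacent duplicate removal:
  Read 'd': push. Stack: d
  Read 'a': push. Stack: da
  Read 'd': push. Stack: dad
  Read 'd': matches stack top 'd' => pop. Stack: da
  Read 'd': push. Stack: dad
  Read 'c': push. Stack: dadc
  Read 'a': push. Stack: dadca
  Read 'a': matches stack top 'a' => pop. Stack: dadc
  Read 'c': matches stack top 'c' => pop. Stack: dad
  Read 'c': push. Stack: dadc
Final stack: "dadc" (length 4)

4


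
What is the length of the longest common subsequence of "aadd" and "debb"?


LCS of "aadd" and "debb"
DP table:
           d    e    b    b
      0    0    0    0    0
  a   0    0    0    0    0
  a   0    0    0    0    0
  d   0    1    1    1    1
  d   0    1    1    1    1
LCS length = dp[4][4] = 1

1


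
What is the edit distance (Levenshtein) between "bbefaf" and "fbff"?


Computing edit distance: "bbefaf" -> "fbff"
DP table:
           f    b    f    f
      0    1    2    3    4
  b   1    1    1    2    3
  b   2    2    1    2    3
  e   3    3    2    2    3
  f   4    3    3    2    2
  a   5    4    4    3    3
  f   6    5    5    4    3
Edit distance = dp[6][4] = 3

3


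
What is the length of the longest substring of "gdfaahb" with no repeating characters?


Input: "gdfaahb"
Sliding window (track last position of each char):
  Position 0 ('g'): window [0,0] length 1 -- new best
  Position 1 ('d'): window [0,1] length 2 -- new best
  Position 2 ('f'): window [0,2] length 3 -- new best
  Position 3 ('a'): window [0,3] length 4 -- new best
  Position 4 ('a'): repeat (last at 3), move window start to 4
  Position 4 ('a'): window [4,4] length 1
  Position 5 ('h'): window [4,5] length 2
  Position 6 ('b'): window [4,6] length 3
Longest substring with no repeats: "gdfa" with length 4

4


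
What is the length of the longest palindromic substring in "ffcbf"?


Input: "ffcbf"
Checking substrings for palindromes:
  [0:2] "ff" (len 2) => palindrome
Longest palindromic substring: "ff" with length 2

2


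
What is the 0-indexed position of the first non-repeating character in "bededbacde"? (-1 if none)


Input: bededbacde
Character frequencies:
  'a': 1
  'b': 2
  'c': 1
  'd': 3
  'e': 3
Scanning left to right for freq == 1:
  Position 0 ('b'): freq=2, skip
  Position 1 ('e'): freq=3, skip
  Position 2 ('d'): freq=3, skip
  Position 3 ('e'): freq=3, skip
  Position 4 ('d'): freq=3, skip
  Position 5 ('b'): freq=2, skip
  Position 6 ('a'): unique! => answer = 6

6


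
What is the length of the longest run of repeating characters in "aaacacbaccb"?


Input: "aaacacbaccb"
Scanning for longest run:
  Position 1 ('a'): continues run of 'a', length=2
  Position 2 ('a'): continues run of 'a', length=3
  Position 3 ('c'): new char, reset run to 1
  Position 4 ('a'): new char, reset run to 1
  Position 5 ('c'): new char, reset run to 1
  Position 6 ('b'): new char, reset run to 1
  Position 7 ('a'): new char, reset run to 1
  Position 8 ('c'): new char, reset run to 1
  Position 9 ('c'): continues run of 'c', length=2
  Position 10 ('b'): new char, reset run to 1
Longest run: 'a' with length 3

3


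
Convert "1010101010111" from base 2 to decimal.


Input: "1010101010111" in base 2
Positional expansion:
  Digit '1' (value 1) x 2^12 = 4096
  Digit '0' (value 0) x 2^11 = 0
  Digit '1' (value 1) x 2^10 = 1024
  Digit '0' (value 0) x 2^9 = 0
  Digit '1' (value 1) x 2^8 = 256
  Digit '0' (value 0) x 2^7 = 0
  Digit '1' (value 1) x 2^6 = 64
  Digit '0' (value 0) x 2^5 = 0
  Digit '1' (value 1) x 2^4 = 16
  Digit '0' (value 0) x 2^3 = 0
  Digit '1' (value 1) x 2^2 = 4
  Digit '1' (value 1) x 2^1 = 2
  Digit '1' (value 1) x 2^0 = 1
Sum = 5463

5463


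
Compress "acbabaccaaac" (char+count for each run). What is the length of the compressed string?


Input: acbabaccaaac
Runs:
  'a' x 1 => "a1"
  'c' x 1 => "c1"
  'b' x 1 => "b1"
  'a' x 1 => "a1"
  'b' x 1 => "b1"
  'a' x 1 => "a1"
  'c' x 2 => "c2"
  'a' x 3 => "a3"
  'c' x 1 => "c1"
Compressed: "a1c1b1a1b1a1c2a3c1"
Compressed length: 18

18


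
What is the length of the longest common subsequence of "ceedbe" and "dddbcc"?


LCS of "ceedbe" and "dddbcc"
DP table:
           d    d    d    b    c    c
      0    0    0    0    0    0    0
  c   0    0    0    0    0    1    1
  e   0    0    0    0    0    1    1
  e   0    0    0    0    0    1    1
  d   0    1    1    1    1    1    1
  b   0    1    1    1    2    2    2
  e   0    1    1    1    2    2    2
LCS length = dp[6][6] = 2

2


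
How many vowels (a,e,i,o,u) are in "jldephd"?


Input: jldephd
Checking each character:
  'j' at position 0: consonant
  'l' at position 1: consonant
  'd' at position 2: consonant
  'e' at position 3: vowel (running total: 1)
  'p' at position 4: consonant
  'h' at position 5: consonant
  'd' at position 6: consonant
Total vowels: 1

1


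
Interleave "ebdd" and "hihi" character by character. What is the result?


Interleaving "ebdd" and "hihi":
  Position 0: 'e' from first, 'h' from second => "eh"
  Position 1: 'b' from first, 'i' from second => "bi"
  Position 2: 'd' from first, 'h' from second => "dh"
  Position 3: 'd' from first, 'i' from second => "di"
Result: ehbidhdi

ehbidhdi


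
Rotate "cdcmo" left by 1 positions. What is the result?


Input: "cdcmo", rotate left by 1
First 1 characters: "c"
Remaining characters: "dcmo"
Concatenate remaining + first: "dcmo" + "c" = "dcmoc"

dcmoc


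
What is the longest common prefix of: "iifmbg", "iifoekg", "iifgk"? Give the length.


Words: iifmbg, iifoekg, iifgk
  Position 0: all 'i' => match
  Position 1: all 'i' => match
  Position 2: all 'f' => match
  Position 3: ('m', 'o', 'g') => mismatch, stop
LCP = "iif" (length 3)

3


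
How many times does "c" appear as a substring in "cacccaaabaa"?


Searching for "c" in "cacccaaabaa"
Scanning each position:
  Position 0: "c" => MATCH
  Position 1: "a" => no
  Position 2: "c" => MATCH
  Position 3: "c" => MATCH
  Position 4: "c" => MATCH
  Position 5: "a" => no
  Position 6: "a" => no
  Position 7: "a" => no
  Position 8: "b" => no
  Position 9: "a" => no
  Position 10: "a" => no
Total occurrences: 4

4


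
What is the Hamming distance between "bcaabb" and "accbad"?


Comparing "bcaabb" and "accbad" position by position:
  Position 0: 'b' vs 'a' => differ
  Position 1: 'c' vs 'c' => same
  Position 2: 'a' vs 'c' => differ
  Position 3: 'a' vs 'b' => differ
  Position 4: 'b' vs 'a' => differ
  Position 5: 'b' vs 'd' => differ
Total differences (Hamming distance): 5

5


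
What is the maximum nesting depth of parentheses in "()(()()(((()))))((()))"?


Input: "()(()()(((()))))((()))"
Tracking depth:
  Position 0 '(': depth becomes 1
  Position 1 ')': depth becomes 0
  Position 2 '(': depth becomes 1
  Position 3 '(': depth becomes 2
  Position 4 ')': depth becomes 1
  Position 5 '(': depth becomes 2
  Position 6 ')': depth becomes 1
  Position 7 '(': depth becomes 2
  Position 8 '(': depth becomes 3
  Position 9 '(': depth becomes 4
  Position 10 '(': depth becomes 5
  Position 11 ')': depth becomes 4
  Position 12 ')': depth becomes 3
  Position 13 ')': depth becomes 2
  Position 14 ')': depth becomes 1
  Position 15 ')': depth becomes 0
  Position 16 '(': depth becomes 1
  Position 17 '(': depth becomes 2
  Position 18 '(': depth becomes 3
  Position 19 ')': depth becomes 2
  Position 20 ')': depth becomes 1
  Position 21 ')': depth becomes 0
Maximum depth reached: 5

5


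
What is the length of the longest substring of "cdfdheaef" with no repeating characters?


Input: "cdfdheaef"
Sliding window (track last position of each char):
  Position 0 ('c'): window [0,0] length 1 -- new best
  Position 1 ('d'): window [0,1] length 2 -- new best
  Position 2 ('f'): window [0,2] length 3 -- new best
  Position 3 ('d'): repeat (last at 1), move window start to 2
  Position 3 ('d'): window [2,3] length 2
  Position 4 ('h'): window [2,4] length 3
  Position 5 ('e'): window [2,5] length 4 -- new best
  Position 6 ('a'): window [2,6] length 5 -- new best
  Position 7 ('e'): repeat (last at 5), move window start to 6
  Position 7 ('e'): window [6,7] length 2
  Position 8 ('f'): window [6,8] length 3
Longest substring with no repeats: "fdhea" with length 5

5


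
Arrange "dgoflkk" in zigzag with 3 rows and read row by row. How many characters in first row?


Zigzag "dgoflkk" into 3 rows:
Placing characters:
  'd' => row 0
  'g' => row 1
  'o' => row 2
  'f' => row 1
  'l' => row 0
  'k' => row 1
  'k' => row 2
Rows:
  Row 0: "dl"
  Row 1: "gfk"
  Row 2: "ok"
First row length: 2

2


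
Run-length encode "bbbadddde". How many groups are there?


Input: bbbadddde
Scanning for consecutive runs:
  Group 1: 'b' x 3 (positions 0-2)
  Group 2: 'a' x 1 (positions 3-3)
  Group 3: 'd' x 4 (positions 4-7)
  Group 4: 'e' x 1 (positions 8-8)
Total groups: 4

4


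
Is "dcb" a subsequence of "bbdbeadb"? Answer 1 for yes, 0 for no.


Check if "dcb" is a subsequence of "bbdbeadb"
Greedy scan:
  Position 0 ('b'): no match needed
  Position 1 ('b'): no match needed
  Position 2 ('d'): matches sub[0] = 'd'
  Position 3 ('b'): no match needed
  Position 4 ('e'): no match needed
  Position 5 ('a'): no match needed
  Position 6 ('d'): no match needed
  Position 7 ('b'): no match needed
Only matched 1/3 characters => not a subsequence

0


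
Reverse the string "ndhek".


Input: ndhek
Reading characters right to left:
  Position 4: 'k'
  Position 3: 'e'
  Position 2: 'h'
  Position 1: 'd'
  Position 0: 'n'
Reversed: kehdn

kehdn


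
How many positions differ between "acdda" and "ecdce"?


Comparing "acdda" and "ecdce" position by position:
  Position 0: 'a' vs 'e' => DIFFER
  Position 1: 'c' vs 'c' => same
  Position 2: 'd' vs 'd' => same
  Position 3: 'd' vs 'c' => DIFFER
  Position 4: 'a' vs 'e' => DIFFER
Positions that differ: 3

3


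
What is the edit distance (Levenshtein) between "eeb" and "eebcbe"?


Computing edit distance: "eeb" -> "eebcbe"
DP table:
           e    e    b    c    b    e
      0    1    2    3    4    5    6
  e   1    0    1    2    3    4    5
  e   2    1    0    1    2    3    4
  b   3    2    1    0    1    2    3
Edit distance = dp[3][6] = 3

3


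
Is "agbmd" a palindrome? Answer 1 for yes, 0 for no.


Input: agbmd
Reversed: dmbga
  Compare pos 0 ('a') with pos 4 ('d'): MISMATCH
  Compare pos 1 ('g') with pos 3 ('m'): MISMATCH
Result: not a palindrome

0


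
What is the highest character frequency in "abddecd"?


Input: abddecd
Character counts:
  'a': 1
  'b': 1
  'c': 1
  'd': 3
  'e': 1
Maximum frequency: 3

3


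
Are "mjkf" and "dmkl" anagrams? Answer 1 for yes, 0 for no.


Strings: "mjkf", "dmkl"
Sorted first:  fjkm
Sorted second: dklm
Differ at position 0: 'f' vs 'd' => not anagrams

0


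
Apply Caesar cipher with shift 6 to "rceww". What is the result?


Caesar cipher: shift "rceww" by 6
  'r' (pos 17) + 6 = pos 23 = 'x'
  'c' (pos 2) + 6 = pos 8 = 'i'
  'e' (pos 4) + 6 = pos 10 = 'k'
  'w' (pos 22) + 6 = pos 2 = 'c'
  'w' (pos 22) + 6 = pos 2 = 'c'
Result: xikcc

xikcc
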